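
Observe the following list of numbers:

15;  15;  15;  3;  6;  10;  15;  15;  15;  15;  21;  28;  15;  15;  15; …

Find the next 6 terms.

36, 45, 55, 15, 15, 15

Positions follow the repeating pattern AAABBB; grouping by letter gives 2 tracks.
Track A = 15, 15, 15, 15, 15, 15, 15, 15, 15: always 15.
Track B = 3, 6, 10, 15, 21, 28: triangular numbers starting at T_2.
Position 16 falls in track B as its term 7, giving 36.
Term 17 comes from track B (its 8th entry): 45.
Position 18 → track B, term 9 = 55.
Term 19 comes from track A (its 10th entry): 15.
The 20th slot belongs to track A; its 11th term is 15.
Term 21 comes from track A (its 12th entry): 15.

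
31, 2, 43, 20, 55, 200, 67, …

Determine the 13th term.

103

Taking every 2nd term gives 2 separate tracks.
Track A is 31, 43, 55, 67, which is linear: a_n = 19 + 12·n.
Track B is 2, 20, 200, which is multiplying by 10 each time.
The 13th slot belongs to track A; its 7th term is 103.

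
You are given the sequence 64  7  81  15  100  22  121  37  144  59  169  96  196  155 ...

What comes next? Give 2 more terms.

The terms cycle through 2 interleaved subsequences.
Subsequence A: 64, 81, 100, 121, 144, 169, 196 — perfect squares starting at 8².
Subsequence B: 7, 15, 22, 37, 59, 96, 155 — Fibonacci-style (each term is the sum of the two before it).
Term 15 comes from subsequence A (its 8th entry): 225.
Position 16 → subsequence B, term 8 = 251.

225, 251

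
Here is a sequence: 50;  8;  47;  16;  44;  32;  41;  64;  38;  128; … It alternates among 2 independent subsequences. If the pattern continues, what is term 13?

Positions 1, 3, 5, … form one subsequence and positions 2, 4, 6, … form another.
Stream A = 50, 47, 44, 41, 38: linear: a_n = 53 − 3·n.
Stream B = 8, 16, 32, 64, 128: geometric with ratio 2.
The 13th slot belongs to stream A; its 7th term is 32.

32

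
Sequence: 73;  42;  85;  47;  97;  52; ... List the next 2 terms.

109, 57

Positions 1, 3, 5, … form one subsequence and positions 2, 4, 6, … form another.
Subsequence A is 73, 85, 97, which is arithmetic with common difference +12.
Subsequence B is 42, 47, 52, which is arithmetic, step +5.
The 7th slot belongs to subsequence A; its 4th term is 109.
The 8th slot belongs to subsequence B; its 4th term is 57.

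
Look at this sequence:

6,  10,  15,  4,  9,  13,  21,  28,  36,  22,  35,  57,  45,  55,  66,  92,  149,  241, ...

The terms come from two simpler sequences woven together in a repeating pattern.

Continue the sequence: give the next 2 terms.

Positions follow the repeating pattern AAABBB; grouping by letter gives 2 tracks.
Track A: 6, 10, 15, 21, 28, 36, 45, 55, 66. Triangular numbers n(n+1)/2 for n = 3, 4, ….
Track B: 4, 9, 13, 22, 35, 57, 92, 149, 241. Fibonacci-style (each term is the sum of the two before it).
Term 19 comes from track A (its 10th entry): 78.
The 20th slot belongs to track A; its 11th term is 91.

78, 91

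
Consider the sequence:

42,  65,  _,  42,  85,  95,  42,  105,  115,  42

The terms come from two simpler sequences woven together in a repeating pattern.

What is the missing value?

The slot pattern repeats as ABB (period 3), so there are 2 interleaved tracks.
Track A: 42, 42, 42, 42 (constant 42).
Track B: 65, ?, 85, 95, 105, 115 (adding 10 each time).
Filling track B at index 2 by its rule yields 75.

75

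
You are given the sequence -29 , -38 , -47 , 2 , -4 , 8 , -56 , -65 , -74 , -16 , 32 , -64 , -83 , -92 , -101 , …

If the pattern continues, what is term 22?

The slot pattern repeats as AAABBB (period 6), so there are 2 interleaved tracks.
Subsequence A: -29, -38, -47, -56, -65, -74, -83, -92, -101 (arithmetic, step −9).
Subsequence B: 2, -4, 8, -16, 32, -64 (multiplying by -2 each time).
Position 22 → subsequence B, term 10 = -1024.

-1024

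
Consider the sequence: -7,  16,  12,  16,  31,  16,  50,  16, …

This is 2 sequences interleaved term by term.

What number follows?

Split by position mod 2 into 2 tracks.
Track A: -7, 12, 31, 50. Arithmetic with common difference +19.
Track B: 16, 16, 16, 16. The constant sequence 16.
The 9th slot belongs to track A; its 5th term is 69.

69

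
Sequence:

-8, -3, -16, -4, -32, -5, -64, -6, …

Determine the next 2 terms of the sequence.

-128, -7

Odd-indexed and even-indexed terms follow separate rules.
Subsequence A: -8, -16, -32, -64 — multiplying by 2 each time.
Subsequence B: -3, -4, -5, -6 — arithmetic with common difference −1.
Position 9 falls in subsequence A as its term 5, giving -128.
The 10th slot belongs to subsequence B; its 5th term is -7.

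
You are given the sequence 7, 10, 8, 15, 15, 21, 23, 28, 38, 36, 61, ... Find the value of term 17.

The terms cycle through 2 interleaved subsequences.
Track A: 7, 8, 15, 23, 38, 61. Fibonacci-style (each term is the sum of the two before it).
Track B: 10, 15, 21, 28, 36. Triangular numbers n(n+1)/2 for n = 4, 5, ….
The 17th slot belongs to track A; its 9th term is 259.

259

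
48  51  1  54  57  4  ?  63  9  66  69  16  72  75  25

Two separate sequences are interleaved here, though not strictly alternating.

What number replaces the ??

Reading positions in blocks of 3 reveals the pattern AAB — 2 tracks woven together.
Track A: 48, 51, 54, 57, ?, 63, 66, 69, 72, 75 (arithmetic, step +3).
Track B: 1, 4, 9, 16, 25 (the squares 1², 2², 3², …).
The gap is track A's term 5; the rule gives 60.

60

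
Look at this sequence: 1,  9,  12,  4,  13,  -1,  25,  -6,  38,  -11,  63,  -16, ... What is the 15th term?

Odd-indexed and even-indexed terms follow separate rules.
Stream A: 1, 12, 13, 25, 38, 63 — Fibonacci-style (each term is the sum of the two before it).
Stream B: 9, 4, -1, -6, -11, -16 — subtracting 5 each time.
The 15th slot belongs to stream A; its 8th term is 164.

164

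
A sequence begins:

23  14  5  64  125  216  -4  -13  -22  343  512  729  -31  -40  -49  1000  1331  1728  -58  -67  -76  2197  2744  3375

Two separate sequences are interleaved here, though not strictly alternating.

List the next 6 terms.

-85, -94, -103, 4096, 4913, 5832

Positions follow the repeating pattern AAABBB; grouping by letter gives 2 tracks.
Track A: 23, 14, 5, -4, -13, -22, -31, -40, -49, -58, -67, -76 — linear: a_n = 32 − 9·n.
Track B: 64, 125, 216, 343, 512, 729, 1000, 1331, 1728, 2197, 2744, 3375 — consecutive cubes n³ from n = 4.
The 25th slot belongs to track A; its 13th term is -85.
Term 26 comes from track A (its 14th entry): -94.
Term 27 comes from track A (its 15th entry): -103.
Term 28 comes from track B (its 13th entry): 4096.
The 29th slot belongs to track B; its 14th term is 4913.
The 30th slot belongs to track B; its 15th term is 5832.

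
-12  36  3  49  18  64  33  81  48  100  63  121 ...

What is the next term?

Split by position mod 2 into 2 tracks.
Track A: -12, 3, 18, 33, 48, 63 — linear: a_n = -27 + 15·n.
Track B: 36, 49, 64, 81, 100, 121 — the squares 6², 7², 8², ….
Position 13 falls in track A as its term 7, giving 78.

78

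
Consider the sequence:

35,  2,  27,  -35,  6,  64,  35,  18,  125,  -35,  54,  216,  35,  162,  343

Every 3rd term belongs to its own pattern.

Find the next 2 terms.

Split by position mod 3 into 3 tracks.
Subsequence A = 35, -35, 35, -35, 35: the oscillation 35·(−1)^(n+1).
Subsequence B = 2, 6, 18, 54, 162: multiplying by 3 each time.
Subsequence C = 27, 64, 125, 216, 343: perfect cubes starting at 3³.
The 16th slot belongs to subsequence A; its 6th term is -35.
Position 17 → subsequence B, term 6 = 486.

-35, 486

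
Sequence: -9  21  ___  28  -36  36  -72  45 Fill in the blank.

Taking every 2nd term gives 2 separate tracks.
Stream A: -9, ?, -36, -72. A geometric progression (common ratio 2).
Stream B: 21, 28, 36, 45. The triangular numbers T_6, T_7, ….
So the missing entry in stream A is -18.

-18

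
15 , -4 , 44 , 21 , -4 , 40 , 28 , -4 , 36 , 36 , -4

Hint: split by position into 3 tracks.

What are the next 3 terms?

Split by position mod 3 into 3 tracks.
Track A = 15, 21, 28, 36: triangular numbers n(n+1)/2 for n = 5, 6, ….
Track B = -4, -4, -4, -4: constant -4.
Track C = 44, 40, 36: subtracting 4 each time.
The 12th slot belongs to track C; its 4th term is 32.
The 13th slot belongs to track A; its 5th term is 45.
Position 14 → track B, term 5 = -4.

32, 45, -4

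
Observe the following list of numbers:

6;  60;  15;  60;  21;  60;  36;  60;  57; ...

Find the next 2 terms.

60, 93

Positions 1, 3, 5, … form one subsequence and positions 2, 4, 6, … form another.
Stream A = 6, 15, 21, 36, 57: Fibonacci-style (each term is the sum of the two before it).
Stream B = 60, 60, 60, 60: constant 60.
Position 10 → stream B, term 5 = 60.
Position 11 falls in stream A as its term 6, giving 93.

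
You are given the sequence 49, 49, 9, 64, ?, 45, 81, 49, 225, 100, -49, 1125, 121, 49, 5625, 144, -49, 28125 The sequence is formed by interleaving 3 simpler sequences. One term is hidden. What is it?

-49

Taking every 3rd term gives 3 separate tracks.
Subsequence A = 49, 64, 81, 100, 121, 144: perfect squares starting at 7².
Subsequence B = 49, ?, 49, -49, 49, -49: alternating ±49.
Subsequence C = 9, 45, 225, 1125, 5625, 28125: geometric, ×5 each step.
Subsequence B's pattern makes the blank -49.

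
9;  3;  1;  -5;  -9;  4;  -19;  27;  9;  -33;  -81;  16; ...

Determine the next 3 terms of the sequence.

-47, 243, 25

The terms cycle through 3 interleaved subsequences.
Stream A is 9, -5, -19, -33, which is arithmetic, step −14.
Stream B is 3, -9, 27, -81, which is multiplying by -3 each time.
Stream C is 1, 4, 9, 16, which is perfect squares starting at 1².
Position 13 → stream A, term 5 = -47.
The 14th slot belongs to stream B; its 5th term is 243.
Position 15 falls in stream C as its term 5, giving 25.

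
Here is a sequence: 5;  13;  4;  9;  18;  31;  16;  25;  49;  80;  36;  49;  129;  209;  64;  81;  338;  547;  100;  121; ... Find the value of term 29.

6066

Positions follow the repeating pattern AABB; grouping by letter gives 2 tracks.
Track A: 5, 13, 18, 31, 49, 80, 129, 209, 338, 547 (Fibonacci-style (each term is the sum of the two before it)).
Track B: 4, 9, 16, 25, 36, 49, 64, 81, 100, 121 (perfect squares starting at 2²).
Position 29 falls in track A as its term 15, giving 6066.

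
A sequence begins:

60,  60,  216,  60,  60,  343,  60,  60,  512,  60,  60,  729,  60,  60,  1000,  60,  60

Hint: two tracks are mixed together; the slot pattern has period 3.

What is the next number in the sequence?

1331

Positions follow the repeating pattern AAB; grouping by letter gives 2 tracks.
Subsequence A: 60, 60, 60, 60, 60, 60, 60, 60, 60, 60, 60, 60. Constant 60.
Subsequence B: 216, 343, 512, 729, 1000. Consecutive cubes n³ from n = 6.
Term 18 comes from subsequence B (its 6th entry): 1331.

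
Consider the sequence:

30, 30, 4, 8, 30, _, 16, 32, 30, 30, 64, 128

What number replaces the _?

Reading positions in blocks of 4 reveals the pattern AABB — 2 tracks woven together.
Subsequence A: 30, 30, 30, ?, 30, 30. Always 30.
Subsequence B: 4, 8, 16, 32, 64, 128. Powers 2^2, 2^3, 2^4, ….
Filling subsequence A at index 4 by its rule yields 30.

30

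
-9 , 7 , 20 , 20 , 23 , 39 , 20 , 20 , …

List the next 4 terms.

The slot pattern repeats as AABB (period 4), so there are 2 interleaved tracks.
Track A: -9, 7, 23, 39. Arithmetic with common difference +16.
Track B: 20, 20, 20, 20. The constant sequence 20.
Position 9 → track A, term 5 = 55.
Position 10 → track A, term 6 = 71.
Position 11 falls in track B as its term 5, giving 20.
Position 12 falls in track B as its term 6, giving 20.

55, 71, 20, 20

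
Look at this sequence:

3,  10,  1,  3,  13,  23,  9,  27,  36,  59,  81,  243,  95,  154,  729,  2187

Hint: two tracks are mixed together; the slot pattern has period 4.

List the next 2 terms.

249, 403

Reading positions in blocks of 4 reveals the pattern AABB — 2 tracks woven together.
Track A is 3, 10, 13, 23, 36, 59, 95, 154, which is each term equals the sum of the previous two.
Track B is 1, 3, 9, 27, 81, 243, 729, 2187, which is multiplying by 3 each time.
The 17th slot belongs to track A; its 9th term is 249.
Position 18 → track A, term 10 = 403.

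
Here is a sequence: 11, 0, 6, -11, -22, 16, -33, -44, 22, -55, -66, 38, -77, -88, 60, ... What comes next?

-99

Reading positions in blocks of 3 reveals the pattern AAB — 2 tracks woven together.
Stream A: 11, 0, -11, -22, -33, -44, -55, -66, -77, -88 — arithmetic, step −11.
Stream B: 6, 16, 22, 38, 60 — each term equals the sum of the previous two.
Term 16 comes from stream A (its 11th entry): -99.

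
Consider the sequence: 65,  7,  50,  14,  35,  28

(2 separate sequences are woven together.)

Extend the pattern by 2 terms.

20, 56

Split by position mod 2 into 2 tracks.
Track A is 65, 50, 35, which is linear: a_n = 80 − 15·n.
Track B is 7, 14, 28, which is geometric, ×2 each step.
Position 7 → track A, term 4 = 20.
The 8th slot belongs to track B; its 4th term is 56.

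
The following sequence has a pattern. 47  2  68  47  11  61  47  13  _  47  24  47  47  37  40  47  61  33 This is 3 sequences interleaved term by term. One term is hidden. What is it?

54

Read the sequence 3 terms at a time; column i is its own pattern.
Stream A: 47, 47, 47, 47, 47, 47 (the constant sequence 47).
Stream B: 2, 11, 13, 24, 37, 61 (each term equals the sum of the previous two).
Stream C: 68, 61, ?, 47, 40, 33 (linear: a_n = 75 − 7·n).
Filling stream C at index 3 by its rule yields 54.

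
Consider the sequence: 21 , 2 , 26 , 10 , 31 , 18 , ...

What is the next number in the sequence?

36

Positions 1, 3, 5, … form one subsequence and positions 2, 4, 6, … form another.
Track A: 21, 26, 31 (arithmetic with common difference +5).
Track B: 2, 10, 18 (arithmetic, step +8).
Position 7 → track A, term 4 = 36.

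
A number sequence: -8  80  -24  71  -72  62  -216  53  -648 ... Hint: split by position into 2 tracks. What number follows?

44

Odd-indexed and even-indexed terms follow separate rules.
Track A = -8, -24, -72, -216, -648: geometric, ×3 each step.
Track B = 80, 71, 62, 53: linear: a_n = 89 − 9·n.
Term 10 comes from track B (its 5th entry): 44.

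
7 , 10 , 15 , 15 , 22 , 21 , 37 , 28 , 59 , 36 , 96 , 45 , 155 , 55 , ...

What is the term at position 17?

406

Positions 1, 3, 5, … form one subsequence and positions 2, 4, 6, … form another.
Track A: 7, 15, 22, 37, 59, 96, 155. A Fibonacci-like recurrence a_n = a_{n-1} + a_{n-2}.
Track B: 10, 15, 21, 28, 36, 45, 55. Triangular numbers n(n+1)/2 for n = 4, 5, ….
The 17th slot belongs to track A; its 9th term is 406.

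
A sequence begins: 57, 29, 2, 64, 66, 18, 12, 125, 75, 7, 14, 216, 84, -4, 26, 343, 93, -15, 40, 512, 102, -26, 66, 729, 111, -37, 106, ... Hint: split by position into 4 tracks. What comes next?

1000

Split by position mod 4: positions 1, 5, 9, … form one track, and each other residue class forms its own.
Subsequence A: 57, 66, 75, 84, 93, 102, 111 — arithmetic, step +9.
Subsequence B: 29, 18, 7, -4, -15, -26, -37 — arithmetic with common difference −11.
Subsequence C: 2, 12, 14, 26, 40, 66, 106 — each term equals the sum of the previous two.
Subsequence D: 64, 125, 216, 343, 512, 729 — the cubes 4³, 5³, 6³, ….
Position 28 → subsequence D, term 7 = 1000.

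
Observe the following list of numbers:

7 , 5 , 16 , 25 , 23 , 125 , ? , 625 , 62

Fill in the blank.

Taking every 2nd term gives 2 separate tracks.
Track A: 7, 16, 23, ?, 62. Each term equals the sum of the previous two.
Track B: 5, 25, 125, 625. Powers of 5.
Filling track A at index 4 by its rule yields 39.

39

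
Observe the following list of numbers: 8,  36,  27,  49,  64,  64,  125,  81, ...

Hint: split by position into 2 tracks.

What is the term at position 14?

Odd-indexed and even-indexed terms follow separate rules.
Track A: 8, 27, 64, 125. Perfect cubes starting at 2³.
Track B: 36, 49, 64, 81. Consecutive squares n² from n = 6.
The 14th slot belongs to track B; its 7th term is 144.

144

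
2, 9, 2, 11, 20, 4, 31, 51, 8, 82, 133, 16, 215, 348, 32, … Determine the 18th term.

64

The slot pattern repeats as AAB (period 3), so there are 2 interleaved tracks.
Track A: 2, 9, 11, 20, 31, 51, 82, 133, 215, 348 — each term equals the sum of the previous two.
Track B: 2, 4, 8, 16, 32 — geometric with ratio 2.
Position 18 falls in track B as its term 6, giving 64.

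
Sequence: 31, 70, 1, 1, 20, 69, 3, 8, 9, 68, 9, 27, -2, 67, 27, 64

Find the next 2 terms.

-13, 66

Split by position mod 4: positions 1, 5, 9, … form one track, and each other residue class forms its own.
Subsequence A is 31, 20, 9, -2, which is arithmetic, step −11.
Subsequence B is 70, 69, 68, 67, which is subtracting 1 each time.
Subsequence C is 1, 3, 9, 27, which is powers of 3.
Subsequence D is 1, 8, 27, 64, which is the cubes 1³, 2³, 3³, ….
Term 17 comes from subsequence A (its 5th entry): -13.
The 18th slot belongs to subsequence B; its 5th term is 66.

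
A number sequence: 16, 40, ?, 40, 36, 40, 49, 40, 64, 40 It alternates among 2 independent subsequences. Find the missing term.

25

Positions 1, 3, 5, … form one subsequence and positions 2, 4, 6, … form another.
Stream A is 16, ?, 36, 49, 64, which is perfect squares starting at 4².
Stream B is 40, 40, 40, 40, 40, which is constant 40.
The gap is stream A's term 2; the rule gives 25.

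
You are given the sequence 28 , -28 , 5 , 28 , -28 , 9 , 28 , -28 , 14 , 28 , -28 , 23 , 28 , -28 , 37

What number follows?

28

The slot pattern repeats as AAB (period 3), so there are 2 interleaved tracks.
Track A: 28, -28, 28, -28, 28, -28, 28, -28, 28, -28. Oscillating between 28 and -28.
Track B: 5, 9, 14, 23, 37. A Fibonacci-like recurrence a_n = a_{n-1} + a_{n-2}.
Term 16 comes from track A (its 11th entry): 28.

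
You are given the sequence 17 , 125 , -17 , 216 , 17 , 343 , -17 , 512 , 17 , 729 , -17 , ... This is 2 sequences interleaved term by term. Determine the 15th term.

-17

Positions 1, 3, 5, … form one subsequence and positions 2, 4, 6, … form another.
Stream A = 17, -17, 17, -17, 17, -17: alternating ±17.
Stream B = 125, 216, 343, 512, 729: consecutive cubes n³ from n = 5.
Term 15 comes from stream A (its 8th entry): -17.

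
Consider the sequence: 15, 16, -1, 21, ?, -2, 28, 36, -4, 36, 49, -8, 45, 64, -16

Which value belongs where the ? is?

25

Split by position mod 3: positions 1, 4, 7, … form one track, and each other residue class forms its own.
Subsequence A: 15, 21, 28, 36, 45 (triangular numbers n(n+1)/2 for n = 5, 6, …).
Subsequence B: 16, ?, 36, 49, 64 (perfect squares starting at 4²).
Subsequence C: -1, -2, -4, -8, -16 (geometric, ×2 each step).
So the missing entry in subsequence B is 25.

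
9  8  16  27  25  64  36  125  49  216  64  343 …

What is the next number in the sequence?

81

Odd-indexed and even-indexed terms follow separate rules.
Stream A: 9, 16, 25, 36, 49, 64. The squares 3², 4², 5², ….
Stream B: 8, 27, 64, 125, 216, 343. Consecutive cubes n³ from n = 2.
Term 13 comes from stream A (its 7th entry): 81.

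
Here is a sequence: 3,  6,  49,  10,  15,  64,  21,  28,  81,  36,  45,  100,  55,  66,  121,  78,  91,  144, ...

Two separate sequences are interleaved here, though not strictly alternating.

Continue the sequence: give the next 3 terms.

105, 120, 169

Positions follow the repeating pattern AAB; grouping by letter gives 2 tracks.
Track A: 3, 6, 10, 15, 21, 28, 36, 45, 55, 66, 78, 91 — the triangular numbers T_2, T_3, ….
Track B: 49, 64, 81, 100, 121, 144 — consecutive squares n² from n = 7.
Position 19 → track A, term 13 = 105.
Position 20 falls in track A as its term 14, giving 120.
Position 21 → track B, term 7 = 169.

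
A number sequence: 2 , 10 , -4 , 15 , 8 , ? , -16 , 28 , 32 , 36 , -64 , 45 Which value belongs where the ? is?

21

Split by position mod 2 into 2 tracks.
Subsequence A is 2, -4, 8, -16, 32, -64, which is geometric, ×-2 each step.
Subsequence B is 10, 15, ?, 28, 36, 45, which is triangular numbers starting at T_4.
Subsequence B's pattern makes the blank 21.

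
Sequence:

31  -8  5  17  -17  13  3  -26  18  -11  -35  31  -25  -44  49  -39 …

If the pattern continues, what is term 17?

-53

Read the sequence 3 terms at a time; column i is its own pattern.
Track A: 31, 17, 3, -11, -25, -39 — arithmetic, step −14.
Track B: -8, -17, -26, -35, -44 — arithmetic with common difference −9.
Track C: 5, 13, 18, 31, 49 — each term equals the sum of the previous two.
The 17th slot belongs to track B; its 6th term is -53.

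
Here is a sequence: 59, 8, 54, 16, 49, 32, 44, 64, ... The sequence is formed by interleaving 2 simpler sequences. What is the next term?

The terms cycle through 2 interleaved subsequences.
Track A: 59, 54, 49, 44 (subtracting 5 each time).
Track B: 8, 16, 32, 64 (successive powers of 2).
The 9th slot belongs to track A; its 5th term is 39.

39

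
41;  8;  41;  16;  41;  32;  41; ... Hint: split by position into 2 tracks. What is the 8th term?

The terms cycle through 2 interleaved subsequences.
Stream A = 41, 41, 41, 41: always 41.
Stream B = 8, 16, 32: powers 2^3, 2^4, 2^5, ….
The 8th slot belongs to stream B; its 4th term is 64.

64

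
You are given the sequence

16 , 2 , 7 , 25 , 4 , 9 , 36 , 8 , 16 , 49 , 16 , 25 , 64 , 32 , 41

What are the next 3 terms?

Split by position mod 3 into 3 tracks.
Stream A: 16, 25, 36, 49, 64 — consecutive squares n² from n = 4.
Stream B: 2, 4, 8, 16, 32 — geometric, ×2 each step.
Stream C: 7, 9, 16, 25, 41 — Fibonacci-style (each term is the sum of the two before it).
Position 16 → stream A, term 6 = 81.
The 17th slot belongs to stream B; its 6th term is 64.
The 18th slot belongs to stream C; its 6th term is 66.

81, 64, 66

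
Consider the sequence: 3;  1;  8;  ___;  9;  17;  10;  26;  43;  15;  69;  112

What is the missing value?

6

Reading positions in blocks of 3 reveals the pattern ABB — 2 tracks woven together.
Track A: 3, ?, 10, 15 (the triangular numbers T_2, T_3, …).
Track B: 1, 8, 9, 17, 26, 43, 69, 112 (each term equals the sum of the previous two).
Track A's pattern makes the blank 6.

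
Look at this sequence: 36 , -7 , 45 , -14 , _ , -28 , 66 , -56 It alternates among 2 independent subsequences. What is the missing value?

Positions 1, 3, 5, … form one subsequence and positions 2, 4, 6, … form another.
Track A: 36, 45, ?, 66 (the triangular numbers T_8, T_9, …).
Track B: -7, -14, -28, -56 (geometric with ratio 2).
So the missing entry in track A is 55.

55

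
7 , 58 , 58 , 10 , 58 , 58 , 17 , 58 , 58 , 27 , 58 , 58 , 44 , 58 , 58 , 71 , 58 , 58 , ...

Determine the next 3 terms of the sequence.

115, 58, 58

The slot pattern repeats as ABB (period 3), so there are 2 interleaved tracks.
Track A: 7, 10, 17, 27, 44, 71 — Fibonacci-style (each term is the sum of the two before it).
Track B: 58, 58, 58, 58, 58, 58, 58, 58, 58, 58, 58, 58 — constant 58.
The 19th slot belongs to track A; its 7th term is 115.
The 20th slot belongs to track B; its 13th term is 58.
Position 21 → track B, term 14 = 58.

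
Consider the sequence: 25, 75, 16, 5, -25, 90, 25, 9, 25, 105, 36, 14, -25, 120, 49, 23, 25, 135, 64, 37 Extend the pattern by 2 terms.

-25, 150

Taking every 4th term gives 4 separate tracks.
Track A: 25, -25, 25, -25, 25. Oscillating between 25 and -25.
Track B: 75, 90, 105, 120, 135. Arithmetic with common difference +15.
Track C: 16, 25, 36, 49, 64. Consecutive squares n² from n = 4.
Track D: 5, 9, 14, 23, 37. Fibonacci-style (each term is the sum of the two before it).
The 21st slot belongs to track A; its 6th term is -25.
Term 22 comes from track B (its 6th entry): 150.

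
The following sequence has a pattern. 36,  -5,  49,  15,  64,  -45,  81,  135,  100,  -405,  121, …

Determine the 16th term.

Odd-indexed and even-indexed terms follow separate rules.
Stream A: 36, 49, 64, 81, 100, 121 — perfect squares starting at 6².
Stream B: -5, 15, -45, 135, -405 — geometric with ratio -3.
The 16th slot belongs to stream B; its 8th term is 10935.

10935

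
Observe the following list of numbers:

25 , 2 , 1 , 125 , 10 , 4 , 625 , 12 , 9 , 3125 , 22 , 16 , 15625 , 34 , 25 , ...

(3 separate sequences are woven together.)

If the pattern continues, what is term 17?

56

Taking every 3rd term gives 3 separate tracks.
Stream A is 25, 125, 625, 3125, 15625, which is powers of 5.
Stream B is 2, 10, 12, 22, 34, which is Fibonacci-style (each term is the sum of the two before it).
Stream C is 1, 4, 9, 16, 25, which is consecutive squares n² from n = 1.
Position 17 falls in stream B as its term 6, giving 56.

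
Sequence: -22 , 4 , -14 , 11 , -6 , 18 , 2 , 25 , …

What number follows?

Odd-indexed and even-indexed terms follow separate rules.
Track A: -22, -14, -6, 2. Linear: a_n = -30 + 8·n.
Track B: 4, 11, 18, 25. Arithmetic, step +7.
The 9th slot belongs to track A; its 5th term is 10.

10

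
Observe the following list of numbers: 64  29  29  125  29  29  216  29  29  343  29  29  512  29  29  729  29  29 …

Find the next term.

1000

Reading positions in blocks of 3 reveals the pattern ABB — 2 tracks woven together.
Subsequence A: 64, 125, 216, 343, 512, 729 (the cubes 4³, 5³, 6³, …).
Subsequence B: 29, 29, 29, 29, 29, 29, 29, 29, 29, 29, 29, 29 (the constant sequence 29).
Term 19 comes from subsequence A (its 7th entry): 1000.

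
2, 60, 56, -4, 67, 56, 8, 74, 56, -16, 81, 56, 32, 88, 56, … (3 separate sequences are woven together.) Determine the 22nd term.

-256

Read the sequence 3 terms at a time; column i is its own pattern.
Track A: 2, -4, 8, -16, 32. A geometric progression (common ratio -2).
Track B: 60, 67, 74, 81, 88. Arithmetic, step +7.
Track C: 56, 56, 56, 56, 56. The constant sequence 56.
Term 22 comes from track A (its 8th entry): -256.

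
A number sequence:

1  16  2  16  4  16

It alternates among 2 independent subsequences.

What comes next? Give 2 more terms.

8, 16

Split by position mod 2 into 2 tracks.
Stream A: 1, 2, 4. Geometric, ×2 each step.
Stream B: 16, 16, 16. Always 16.
Term 7 comes from stream A (its 4th entry): 8.
Position 8 → stream B, term 4 = 16.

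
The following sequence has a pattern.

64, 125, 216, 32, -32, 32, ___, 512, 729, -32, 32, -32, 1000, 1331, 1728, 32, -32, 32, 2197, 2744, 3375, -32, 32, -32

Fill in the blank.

343

Positions follow the repeating pattern AAABBB; grouping by letter gives 2 tracks.
Track A: 64, 125, 216, ?, 512, 729, 1000, 1331, 1728, 2197, 2744, 3375. The cubes 4³, 5³, 6³, ….
Track B: 32, -32, 32, -32, 32, -32, 32, -32, 32, -32, 32, -32. The oscillation 32·(−1)^(n+1).
Filling track A at index 4 by its rule yields 343.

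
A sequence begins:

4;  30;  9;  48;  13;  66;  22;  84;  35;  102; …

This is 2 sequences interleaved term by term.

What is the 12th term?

120

Positions 1, 3, 5, … form one subsequence and positions 2, 4, 6, … form another.
Track A: 4, 9, 13, 22, 35. A Fibonacci-like recurrence a_n = a_{n-1} + a_{n-2}.
Track B: 30, 48, 66, 84, 102. Linear: a_n = 12 + 18·n.
Position 12 → track B, term 6 = 120.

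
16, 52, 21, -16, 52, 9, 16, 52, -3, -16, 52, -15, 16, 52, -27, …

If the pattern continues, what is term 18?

-39

Read the sequence 3 terms at a time; column i is its own pattern.
Subsequence A: 16, -16, 16, -16, 16 (alternating ±16).
Subsequence B: 52, 52, 52, 52, 52 (the constant sequence 52).
Subsequence C: 21, 9, -3, -15, -27 (arithmetic, step −12).
Position 18 → subsequence C, term 6 = -39.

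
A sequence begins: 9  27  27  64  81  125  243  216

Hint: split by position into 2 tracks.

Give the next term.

Odd-indexed and even-indexed terms follow separate rules.
Subsequence A: 9, 27, 81, 243. Powers 3^2, 3^3, 3^4, ….
Subsequence B: 27, 64, 125, 216. The cubes 3³, 4³, 5³, ….
Position 9 falls in subsequence A as its term 5, giving 729.

729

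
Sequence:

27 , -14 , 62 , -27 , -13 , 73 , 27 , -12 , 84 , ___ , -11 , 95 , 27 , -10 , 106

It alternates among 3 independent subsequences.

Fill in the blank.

Split by position mod 3 into 3 tracks.
Subsequence A: 27, -27, 27, ?, 27. Alternating ±27.
Subsequence B: -14, -13, -12, -11, -10. Arithmetic with common difference +1.
Subsequence C: 62, 73, 84, 95, 106. Arithmetic, step +11.
Filling subsequence A at index 4 by its rule yields -27.

-27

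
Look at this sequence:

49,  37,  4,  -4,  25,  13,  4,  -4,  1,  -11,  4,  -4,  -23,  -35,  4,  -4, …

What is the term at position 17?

The slot pattern repeats as AABB (period 4), so there are 2 interleaved tracks.
Track A is 49, 37, 25, 13, 1, -11, -23, -35, which is arithmetic with common difference −12.
Track B is 4, -4, 4, -4, 4, -4, 4, -4, which is oscillating between 4 and -4.
Term 17 comes from track A (its 9th entry): -47.

-47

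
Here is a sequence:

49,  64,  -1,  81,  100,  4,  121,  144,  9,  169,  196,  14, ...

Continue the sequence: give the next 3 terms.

Reading positions in blocks of 3 reveals the pattern AAB — 2 tracks woven together.
Track A: 49, 64, 81, 100, 121, 144, 169, 196. Consecutive squares n² from n = 7.
Track B: -1, 4, 9, 14. Linear: a_n = -6 + 5·n.
Position 13 falls in track A as its term 9, giving 225.
Position 14 → track A, term 10 = 256.
Position 15 falls in track B as its term 5, giving 19.

225, 256, 19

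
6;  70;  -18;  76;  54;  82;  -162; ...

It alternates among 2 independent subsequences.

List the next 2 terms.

88, 486

Taking every 2nd term gives 2 separate tracks.
Track A: 6, -18, 54, -162 (a geometric progression (common ratio -3)).
Track B: 70, 76, 82 (arithmetic with common difference +6).
Term 8 comes from track B (its 4th entry): 88.
Position 9 → track A, term 5 = 486.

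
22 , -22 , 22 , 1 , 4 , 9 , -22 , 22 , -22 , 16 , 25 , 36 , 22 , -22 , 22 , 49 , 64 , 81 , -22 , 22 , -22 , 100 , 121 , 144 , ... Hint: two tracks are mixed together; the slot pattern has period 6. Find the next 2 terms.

22, -22

The slot pattern repeats as AAABBB (period 6), so there are 2 interleaved tracks.
Track A: 22, -22, 22, -22, 22, -22, 22, -22, 22, -22, 22, -22 — alternating ±22.
Track B: 1, 4, 9, 16, 25, 36, 49, 64, 81, 100, 121, 144 — the squares 1², 2², 3², ….
Position 25 falls in track A as its term 13, giving 22.
The 26th slot belongs to track A; its 14th term is -22.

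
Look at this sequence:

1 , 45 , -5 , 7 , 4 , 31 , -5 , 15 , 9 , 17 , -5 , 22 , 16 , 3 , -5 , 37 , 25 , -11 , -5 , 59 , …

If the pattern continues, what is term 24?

96

Read the sequence 4 terms at a time; column i is its own pattern.
Subsequence A: 1, 4, 9, 16, 25 (consecutive squares n² from n = 1).
Subsequence B: 45, 31, 17, 3, -11 (subtracting 14 each time).
Subsequence C: -5, -5, -5, -5, -5 (the constant sequence -5).
Subsequence D: 7, 15, 22, 37, 59 (each term equals the sum of the previous two).
Position 24 → subsequence D, term 6 = 96.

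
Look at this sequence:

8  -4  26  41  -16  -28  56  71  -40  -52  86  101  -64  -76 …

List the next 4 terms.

The slot pattern repeats as AABB (period 4), so there are 2 interleaved tracks.
Subsequence A: 8, -4, -16, -28, -40, -52, -64, -76 — arithmetic with common difference −12.
Subsequence B: 26, 41, 56, 71, 86, 101 — arithmetic with common difference +15.
Position 15 falls in subsequence B as its term 7, giving 116.
Position 16 falls in subsequence B as its term 8, giving 131.
The 17th slot belongs to subsequence A; its 9th term is -88.
Term 18 comes from subsequence A (its 10th entry): -100.

116, 131, -88, -100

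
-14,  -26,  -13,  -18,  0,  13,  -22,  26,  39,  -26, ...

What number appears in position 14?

Reading positions in blocks of 3 reveals the pattern ABB — 2 tracks woven together.
Subsequence A is -14, -18, -22, -26, which is subtracting 4 each time.
Subsequence B is -26, -13, 0, 13, 26, 39, which is adding 13 each time.
Position 14 falls in subsequence B as its term 9, giving 78.

78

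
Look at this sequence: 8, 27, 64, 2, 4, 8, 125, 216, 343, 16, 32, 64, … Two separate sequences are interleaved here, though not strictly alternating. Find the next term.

Positions follow the repeating pattern AAABBB; grouping by letter gives 2 tracks.
Stream A = 8, 27, 64, 125, 216, 343: the cubes 2³, 3³, 4³, ….
Stream B = 2, 4, 8, 16, 32, 64: successive powers of 2.
Position 13 → stream A, term 7 = 512.

512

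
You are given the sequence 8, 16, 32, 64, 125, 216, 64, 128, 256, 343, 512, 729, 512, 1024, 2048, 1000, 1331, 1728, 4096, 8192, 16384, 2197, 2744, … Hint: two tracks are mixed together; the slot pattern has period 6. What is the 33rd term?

Reading positions in blocks of 6 reveals the pattern AAABBB — 2 tracks woven together.
Stream A: 8, 16, 32, 64, 128, 256, 512, 1024, 2048, 4096, 8192, 16384 — geometric with ratio 2.
Stream B: 64, 125, 216, 343, 512, 729, 1000, 1331, 1728, 2197, 2744 — consecutive cubes n³ from n = 4.
Term 33 comes from stream A (its 18th entry): 1048576.

1048576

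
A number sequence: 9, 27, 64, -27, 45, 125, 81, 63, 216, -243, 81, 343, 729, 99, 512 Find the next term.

-2187

Taking every 3rd term gives 3 separate tracks.
Subsequence A: 9, -27, 81, -243, 729 — a geometric progression (common ratio -3).
Subsequence B: 27, 45, 63, 81, 99 — arithmetic, step +18.
Subsequence C: 64, 125, 216, 343, 512 — the cubes 4³, 5³, 6³, ….
Position 16 falls in subsequence A as its term 6, giving -2187.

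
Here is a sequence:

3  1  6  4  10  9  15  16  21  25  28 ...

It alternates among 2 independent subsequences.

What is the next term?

The terms cycle through 2 interleaved subsequences.
Track A = 3, 6, 10, 15, 21, 28: triangular numbers starting at T_2.
Track B = 1, 4, 9, 16, 25: the squares 1², 2², 3², ….
The 12th slot belongs to track B; its 6th term is 36.

36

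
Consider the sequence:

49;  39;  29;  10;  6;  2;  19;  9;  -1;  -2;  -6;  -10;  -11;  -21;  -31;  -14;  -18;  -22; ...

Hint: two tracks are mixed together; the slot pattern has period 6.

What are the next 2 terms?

-41, -51

Reading positions in blocks of 6 reveals the pattern AAABBB — 2 tracks woven together.
Stream A: 49, 39, 29, 19, 9, -1, -11, -21, -31. Arithmetic, step −10.
Stream B: 10, 6, 2, -2, -6, -10, -14, -18, -22. Arithmetic with common difference −4.
Term 19 comes from stream A (its 10th entry): -41.
Term 20 comes from stream A (its 11th entry): -51.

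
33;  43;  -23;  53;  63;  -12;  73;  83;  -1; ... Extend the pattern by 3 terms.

93, 103, 10

Reading positions in blocks of 3 reveals the pattern AAB — 2 tracks woven together.
Track A: 33, 43, 53, 63, 73, 83 — adding 10 each time.
Track B: -23, -12, -1 — adding 11 each time.
Term 10 comes from track A (its 7th entry): 93.
Position 11 falls in track A as its term 8, giving 103.
Term 12 comes from track B (its 4th entry): 10.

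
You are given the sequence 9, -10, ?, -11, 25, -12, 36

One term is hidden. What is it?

Split by position mod 2 into 2 tracks.
Subsequence A = 9, ?, 25, 36: the squares 3², 4², 5², ….
Subsequence B = -10, -11, -12: arithmetic, step −1.
So the missing entry in subsequence A is 16.

16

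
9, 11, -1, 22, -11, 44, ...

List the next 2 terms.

Split by position mod 2 into 2 tracks.
Track A: 9, -1, -11 (arithmetic, step −10).
Track B: 11, 22, 44 (multiplying by 2 each time).
Position 7 falls in track A as its term 4, giving -21.
Position 8 → track B, term 4 = 88.

-21, 88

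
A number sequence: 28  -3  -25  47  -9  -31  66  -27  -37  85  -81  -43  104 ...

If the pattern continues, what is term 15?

Read the sequence 3 terms at a time; column i is its own pattern.
Track A: 28, 47, 66, 85, 104 — linear: a_n = 9 + 19·n.
Track B: -3, -9, -27, -81 — geometric, ×3 each step.
Track C: -25, -31, -37, -43 — arithmetic, step −6.
Position 15 falls in track C as its term 5, giving -49.

-49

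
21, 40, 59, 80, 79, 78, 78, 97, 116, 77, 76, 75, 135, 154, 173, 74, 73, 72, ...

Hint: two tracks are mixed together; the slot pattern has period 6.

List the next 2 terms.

The slot pattern repeats as AAABBB (period 6), so there are 2 interleaved tracks.
Stream A: 21, 40, 59, 78, 97, 116, 135, 154, 173. Adding 19 each time.
Stream B: 80, 79, 78, 77, 76, 75, 74, 73, 72. Arithmetic, step −1.
Position 19 → stream A, term 10 = 192.
Term 20 comes from stream A (its 11th entry): 211.

192, 211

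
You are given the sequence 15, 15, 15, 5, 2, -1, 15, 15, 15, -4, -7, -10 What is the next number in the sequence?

15

The slot pattern repeats as AAABBB (period 6), so there are 2 interleaved tracks.
Subsequence A: 15, 15, 15, 15, 15, 15 — the constant sequence 15.
Subsequence B: 5, 2, -1, -4, -7, -10 — subtracting 3 each time.
Position 13 falls in subsequence A as its term 7, giving 15.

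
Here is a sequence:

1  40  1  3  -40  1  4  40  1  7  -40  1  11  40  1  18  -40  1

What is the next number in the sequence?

The terms cycle through 3 interleaved subsequences.
Track A = 1, 3, 4, 7, 11, 18: each term equals the sum of the previous two.
Track B = 40, -40, 40, -40, 40, -40: alternating ±40.
Track C = 1, 1, 1, 1, 1, 1: the constant sequence 1.
The 19th slot belongs to track A; its 7th term is 29.

29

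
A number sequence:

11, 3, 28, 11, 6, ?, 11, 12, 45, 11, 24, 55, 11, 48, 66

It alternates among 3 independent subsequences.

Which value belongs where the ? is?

Read the sequence 3 terms at a time; column i is its own pattern.
Track A = 11, 11, 11, 11, 11: the constant sequence 11.
Track B = 3, 6, 12, 24, 48: a geometric progression (common ratio 2).
Track C = 28, ?, 45, 55, 66: triangular numbers n(n+1)/2 for n = 7, 8, ….
Filling track C at index 2 by its rule yields 36.

36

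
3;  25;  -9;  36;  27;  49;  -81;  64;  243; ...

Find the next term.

81

Positions 1, 3, 5, … form one subsequence and positions 2, 4, 6, … form another.
Stream A: 3, -9, 27, -81, 243 — geometric, ×-3 each step.
Stream B: 25, 36, 49, 64 — consecutive squares n² from n = 5.
Term 10 comes from stream B (its 5th entry): 81.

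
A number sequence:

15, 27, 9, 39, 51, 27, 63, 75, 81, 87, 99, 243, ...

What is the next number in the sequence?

111

The slot pattern repeats as AAB (period 3), so there are 2 interleaved tracks.
Stream A: 15, 27, 39, 51, 63, 75, 87, 99. Linear: a_n = 3 + 12·n.
Stream B: 9, 27, 81, 243. Powers of 3.
The 13th slot belongs to stream A; its 9th term is 111.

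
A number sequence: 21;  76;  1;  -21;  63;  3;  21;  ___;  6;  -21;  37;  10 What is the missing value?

Read the sequence 3 terms at a time; column i is its own pattern.
Subsequence A is 21, -21, 21, -21, which is the oscillation 21·(−1)^(n+1).
Subsequence B is 76, 63, ?, 37, which is subtracting 13 each time.
Subsequence C is 1, 3, 6, 10, which is triangular numbers n(n+1)/2 for n = 1, 2, ….
The gap is subsequence B's term 3; the rule gives 50.

50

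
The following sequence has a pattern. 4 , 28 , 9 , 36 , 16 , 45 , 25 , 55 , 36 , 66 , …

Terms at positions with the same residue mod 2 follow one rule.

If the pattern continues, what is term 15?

81

Odd-indexed and even-indexed terms follow separate rules.
Track A is 4, 9, 16, 25, 36, which is perfect squares starting at 2².
Track B is 28, 36, 45, 55, 66, which is triangular numbers starting at T_7.
Position 15 → track A, term 8 = 81.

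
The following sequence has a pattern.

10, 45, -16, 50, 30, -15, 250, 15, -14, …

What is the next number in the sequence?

Split by position mod 3 into 3 tracks.
Track A: 10, 50, 250 (geometric, ×5 each step).
Track B: 45, 30, 15 (subtracting 15 each time).
Track C: -16, -15, -14 (linear: a_n = -17 + n).
Position 10 → track A, term 4 = 1250.

1250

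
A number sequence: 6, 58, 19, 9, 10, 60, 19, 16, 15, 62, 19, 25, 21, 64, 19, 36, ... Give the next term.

28

Split by position mod 4 into 4 tracks.
Subsequence A = 6, 10, 15, 21: triangular numbers starting at T_3.
Subsequence B = 58, 60, 62, 64: arithmetic with common difference +2.
Subsequence C = 19, 19, 19, 19: constant 19.
Subsequence D = 9, 16, 25, 36: consecutive squares n² from n = 3.
The 17th slot belongs to subsequence A; its 5th term is 28.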